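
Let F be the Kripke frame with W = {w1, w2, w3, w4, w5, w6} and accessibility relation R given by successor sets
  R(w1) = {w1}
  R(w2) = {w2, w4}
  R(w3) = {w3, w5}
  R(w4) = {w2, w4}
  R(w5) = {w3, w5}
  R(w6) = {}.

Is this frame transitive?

Transitive: yes — every two-step R-path is closed by a direct edge.

Yes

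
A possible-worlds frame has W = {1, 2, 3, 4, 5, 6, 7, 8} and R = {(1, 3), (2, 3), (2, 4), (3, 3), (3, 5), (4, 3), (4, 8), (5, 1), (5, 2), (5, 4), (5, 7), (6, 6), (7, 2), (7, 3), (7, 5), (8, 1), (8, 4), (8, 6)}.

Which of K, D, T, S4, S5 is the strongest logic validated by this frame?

Serial (axiom D): yes — every world has a successor (e.g. 1 R 3).
Reflexive (axiom T): no — 1 is not related to itself.
Transitive (axiom 4): no — 1 R 3 and 3 R 5, but not 1 R 5.
Euclidean (axiom 5): no — 2 R 3 and 2 R 4, but not 3 R 4.
So F validates K, D; T would additionally require R to be reflexive. The strongest is D.

D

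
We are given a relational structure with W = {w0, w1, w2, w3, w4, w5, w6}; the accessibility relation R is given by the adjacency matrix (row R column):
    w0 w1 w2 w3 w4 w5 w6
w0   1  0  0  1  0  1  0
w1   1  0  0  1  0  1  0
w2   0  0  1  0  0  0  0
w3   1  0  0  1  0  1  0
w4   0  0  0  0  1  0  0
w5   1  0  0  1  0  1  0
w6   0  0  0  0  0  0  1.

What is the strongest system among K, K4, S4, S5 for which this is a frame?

K4

Transitive (axiom 4): yes — every two-step R-path is closed by a direct edge.
Reflexive (axiom T): no — w1 is not related to itself.
Euclidean (axiom 5): yes — any two successors of a common world are R-related.
So F validates K, K4; S4 would additionally require R to be reflexive. The strongest is K4.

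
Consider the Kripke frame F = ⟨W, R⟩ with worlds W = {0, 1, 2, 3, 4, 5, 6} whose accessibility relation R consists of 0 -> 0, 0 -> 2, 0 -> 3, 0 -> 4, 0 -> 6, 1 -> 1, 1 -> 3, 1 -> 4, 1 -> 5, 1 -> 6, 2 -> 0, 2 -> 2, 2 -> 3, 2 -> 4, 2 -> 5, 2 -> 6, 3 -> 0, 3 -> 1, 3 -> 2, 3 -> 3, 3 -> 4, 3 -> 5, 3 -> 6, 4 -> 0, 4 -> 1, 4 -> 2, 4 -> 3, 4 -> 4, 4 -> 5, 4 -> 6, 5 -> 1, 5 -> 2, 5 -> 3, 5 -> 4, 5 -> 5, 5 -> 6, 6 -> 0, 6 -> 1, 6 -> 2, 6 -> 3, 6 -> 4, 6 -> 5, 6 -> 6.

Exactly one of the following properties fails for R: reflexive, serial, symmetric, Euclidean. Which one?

Euclidean

Reflexive: yes — every world is R-related to itself.
Serial: yes — every world has a successor (e.g. 0 R 0).
Symmetric: yes — every pair in R has its reverse in R.
Euclidean: no — 2 R 0 and 2 R 5, but not 0 R 5.
Only Euclidean fails.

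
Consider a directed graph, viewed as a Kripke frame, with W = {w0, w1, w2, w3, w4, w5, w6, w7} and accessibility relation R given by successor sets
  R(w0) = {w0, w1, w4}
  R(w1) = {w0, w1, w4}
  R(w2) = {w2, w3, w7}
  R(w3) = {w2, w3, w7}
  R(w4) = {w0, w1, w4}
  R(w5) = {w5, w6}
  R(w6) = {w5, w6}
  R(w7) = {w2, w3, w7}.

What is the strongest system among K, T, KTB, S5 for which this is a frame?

S5

Reflexive (axiom T): yes — every world is R-related to itself.
Symmetric (axiom B): yes — every pair in R has its reverse in R.
Euclidean (axiom 5): yes — any two successors of a common world are R-related.
So F validates K, T, KTB, S5. The strongest is S5.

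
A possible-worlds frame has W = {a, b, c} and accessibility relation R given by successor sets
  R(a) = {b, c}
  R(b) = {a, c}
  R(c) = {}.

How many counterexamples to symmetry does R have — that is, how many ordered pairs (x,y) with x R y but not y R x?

2

Enumerating: (a,c), (b,c).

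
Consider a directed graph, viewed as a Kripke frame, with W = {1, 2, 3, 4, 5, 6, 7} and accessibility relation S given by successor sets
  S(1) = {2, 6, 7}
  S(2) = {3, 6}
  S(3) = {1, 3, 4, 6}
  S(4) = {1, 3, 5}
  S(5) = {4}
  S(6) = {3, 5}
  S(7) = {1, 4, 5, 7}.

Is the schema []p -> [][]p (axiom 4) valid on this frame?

By correspondence theory, 4 is valid on a frame iff S is transitive.
Transitive: no — 1 S 2 and 2 S 3, but not 1 S 3.

No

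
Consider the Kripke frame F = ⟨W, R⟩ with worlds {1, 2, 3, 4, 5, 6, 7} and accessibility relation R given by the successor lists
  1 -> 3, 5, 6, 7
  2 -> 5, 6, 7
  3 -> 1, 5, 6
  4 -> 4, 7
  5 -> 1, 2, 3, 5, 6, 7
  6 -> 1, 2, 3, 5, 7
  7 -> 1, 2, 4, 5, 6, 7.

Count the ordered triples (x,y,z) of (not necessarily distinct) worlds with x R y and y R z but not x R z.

Enumerating: (1,3,1), (1,5,1), (1,5,2), (1,6,1), (1,6,2), (1,7,1), (1,7,2), (1,7,4), (2,5,1), (2,5,2), (2,5,3), (2,6,1), … and 27 more.
Total: 39.

39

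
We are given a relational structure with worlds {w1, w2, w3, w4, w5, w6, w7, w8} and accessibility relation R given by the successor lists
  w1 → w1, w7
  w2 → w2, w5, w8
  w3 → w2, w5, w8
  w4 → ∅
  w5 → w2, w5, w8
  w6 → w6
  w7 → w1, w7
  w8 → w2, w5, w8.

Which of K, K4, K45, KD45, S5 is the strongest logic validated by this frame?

K45

Transitive (axiom 4): yes — every two-step R-path is closed by a direct edge.
Euclidean (axiom 5): yes — any two successors of a common world are R-related.
Serial (axiom D): no — w4 has no R-successor.
Reflexive (axiom T): no — w3 is not related to itself.
So F validates K, K4, K45; KD45 would additionally require R to be serial. The strongest is K45.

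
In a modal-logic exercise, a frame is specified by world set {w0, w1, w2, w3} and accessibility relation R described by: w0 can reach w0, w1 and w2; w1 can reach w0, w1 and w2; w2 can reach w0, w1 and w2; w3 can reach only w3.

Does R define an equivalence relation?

Yes

Reflexive: yes — every world is R-related to itself.
Symmetric: yes — every pair in R has its reverse in R.
Transitive: yes — every two-step R-path is closed by a direct edge.
So R is an equivalence relation.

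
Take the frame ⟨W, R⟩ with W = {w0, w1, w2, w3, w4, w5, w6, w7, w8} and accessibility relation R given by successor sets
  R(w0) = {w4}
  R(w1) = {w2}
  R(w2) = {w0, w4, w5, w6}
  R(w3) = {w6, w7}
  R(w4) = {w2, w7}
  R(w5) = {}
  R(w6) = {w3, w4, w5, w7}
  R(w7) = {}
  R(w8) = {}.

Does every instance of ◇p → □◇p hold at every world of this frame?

No

Axiom 5 corresponds to the accessibility relation being Euclidean.
Euclidean: no — w2 R w0 and w2 R w5, but not w0 R w5.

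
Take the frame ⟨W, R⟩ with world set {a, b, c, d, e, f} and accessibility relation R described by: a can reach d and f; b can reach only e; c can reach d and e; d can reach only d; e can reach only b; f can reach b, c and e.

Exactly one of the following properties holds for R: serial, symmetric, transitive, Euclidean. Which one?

Serial: yes — every world has a successor (e.g. a R d).
Symmetric: no — a R d but not d R a.
Transitive: no — a R f and f R b, but not a R b.
Euclidean: no — a R d and a R f, but not d R f.
Only serial holds.

serial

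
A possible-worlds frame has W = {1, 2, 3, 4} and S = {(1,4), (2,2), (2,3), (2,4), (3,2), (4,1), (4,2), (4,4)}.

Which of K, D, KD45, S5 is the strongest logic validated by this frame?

Serial (axiom D): yes — every world has a successor (e.g. 1 S 4).
Euclidean (axiom 5): no — 2 S 3 and 2 S 4, but not 3 S 4.
Transitive (axiom 4): no — 1 S 4 and 4 S 2, but not 1 S 2.
Reflexive (axiom T): no — 1 is not related to itself.
So F validates K, D; KD45 would additionally require S to be Euclidean and transitive. The strongest is D.

D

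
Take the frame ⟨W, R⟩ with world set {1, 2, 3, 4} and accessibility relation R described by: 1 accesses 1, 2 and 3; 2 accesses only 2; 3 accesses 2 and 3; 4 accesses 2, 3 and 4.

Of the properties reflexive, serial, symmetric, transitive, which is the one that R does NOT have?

Reflexive: yes — every world is R-related to itself.
Serial: yes — every world has a successor (e.g. 1 R 1).
Symmetric: no — 1 R 2 but not 2 R 1.
Transitive: yes — every two-step R-path is closed by a direct edge.
Only symmetric fails.

symmetric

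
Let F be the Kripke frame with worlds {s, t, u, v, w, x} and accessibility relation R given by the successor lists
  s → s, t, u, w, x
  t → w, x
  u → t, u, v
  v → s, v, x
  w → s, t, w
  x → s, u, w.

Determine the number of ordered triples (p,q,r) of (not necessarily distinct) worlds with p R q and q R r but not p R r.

22

Enumerating: (s,u,v), (t,w,s), (t,w,t), (t,x,s), (t,x,u), (u,t,w), (u,t,x), (u,v,s), (u,v,x), (v,s,t), (v,s,u), (v,s,w), … and 10 more.
Total: 22.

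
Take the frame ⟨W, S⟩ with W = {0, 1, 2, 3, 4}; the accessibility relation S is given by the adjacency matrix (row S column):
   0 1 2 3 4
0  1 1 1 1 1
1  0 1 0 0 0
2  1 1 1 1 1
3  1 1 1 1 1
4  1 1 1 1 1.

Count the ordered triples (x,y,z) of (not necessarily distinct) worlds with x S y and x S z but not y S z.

Enumerating: (0,1,0), (0,1,2), (0,1,3), (0,1,4), (2,1,0), (2,1,2), (2,1,3), (2,1,4), (3,1,0), (3,1,2), (3,1,3), (3,1,4), (4,1,0), (4,1,2), (4,1,3), (4,1,4).

16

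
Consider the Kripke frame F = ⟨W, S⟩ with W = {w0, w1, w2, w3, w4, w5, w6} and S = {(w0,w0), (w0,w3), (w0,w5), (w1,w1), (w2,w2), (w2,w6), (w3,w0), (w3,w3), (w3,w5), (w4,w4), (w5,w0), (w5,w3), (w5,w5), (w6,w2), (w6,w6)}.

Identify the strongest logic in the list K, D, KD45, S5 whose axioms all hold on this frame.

S5

Serial (axiom D): yes — every world has a successor (e.g. w0 S w0).
Euclidean (axiom 5): yes — any two successors of a common world are S-related.
Transitive (axiom 4): yes — every two-step S-path is closed by a direct edge.
Reflexive (axiom T): yes — every world is S-related to itself.
So F validates K, D, KD45, S5. The strongest is S5.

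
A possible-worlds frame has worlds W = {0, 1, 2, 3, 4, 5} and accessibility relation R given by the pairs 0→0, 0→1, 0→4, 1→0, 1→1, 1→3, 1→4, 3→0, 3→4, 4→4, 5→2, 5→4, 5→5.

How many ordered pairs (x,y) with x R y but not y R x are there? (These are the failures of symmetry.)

Enumerating: (0,4), (1,3), (1,4), (3,0), (3,4), (5,2), (5,4).

7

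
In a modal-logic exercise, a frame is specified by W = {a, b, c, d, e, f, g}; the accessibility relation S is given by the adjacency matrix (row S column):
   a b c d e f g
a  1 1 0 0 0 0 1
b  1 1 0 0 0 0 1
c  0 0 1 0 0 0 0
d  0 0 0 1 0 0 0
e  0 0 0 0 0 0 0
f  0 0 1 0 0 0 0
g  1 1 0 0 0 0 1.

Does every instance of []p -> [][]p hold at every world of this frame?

Yes

By correspondence theory, 4 is valid on a frame iff S is transitive.
Transitive: yes — every two-step S-path is closed by a direct edge.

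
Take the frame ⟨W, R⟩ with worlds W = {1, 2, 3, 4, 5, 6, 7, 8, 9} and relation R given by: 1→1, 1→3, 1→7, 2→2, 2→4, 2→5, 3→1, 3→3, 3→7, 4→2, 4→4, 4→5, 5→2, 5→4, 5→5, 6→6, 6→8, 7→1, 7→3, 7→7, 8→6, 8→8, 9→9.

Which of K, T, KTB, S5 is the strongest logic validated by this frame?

S5

Reflexive (axiom T): yes — every world is R-related to itself.
Symmetric (axiom B): yes — every pair in R has its reverse in R.
Euclidean (axiom 5): yes — any two successors of a common world are R-related.
So F validates K, T, KTB, S5. The strongest is S5.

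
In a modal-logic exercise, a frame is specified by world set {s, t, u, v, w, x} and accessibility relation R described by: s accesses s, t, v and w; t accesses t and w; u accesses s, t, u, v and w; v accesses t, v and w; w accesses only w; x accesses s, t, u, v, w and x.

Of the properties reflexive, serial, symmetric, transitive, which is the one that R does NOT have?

Reflexive: yes — every world is R-related to itself.
Serial: yes — every world has a successor (e.g. s R s).
Symmetric: no — s R t but not t R s.
Transitive: yes — every two-step R-path is closed by a direct edge.
Only symmetric fails.

symmetric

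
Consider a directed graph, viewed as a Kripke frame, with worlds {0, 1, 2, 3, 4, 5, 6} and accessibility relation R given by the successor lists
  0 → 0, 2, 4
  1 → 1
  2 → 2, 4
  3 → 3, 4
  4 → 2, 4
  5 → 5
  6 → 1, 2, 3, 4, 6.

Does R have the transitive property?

No

Transitive: no — 3 R 4 and 4 R 2, but not 3 R 2.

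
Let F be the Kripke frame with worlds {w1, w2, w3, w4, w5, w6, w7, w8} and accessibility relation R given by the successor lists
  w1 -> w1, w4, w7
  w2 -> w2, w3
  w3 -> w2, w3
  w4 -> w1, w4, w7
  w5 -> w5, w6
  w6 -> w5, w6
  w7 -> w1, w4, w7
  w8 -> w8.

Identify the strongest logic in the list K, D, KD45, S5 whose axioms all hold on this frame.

Serial (axiom D): yes — every world has a successor (e.g. w1 R w1).
Euclidean (axiom 5): yes — any two successors of a common world are R-related.
Transitive (axiom 4): yes — every two-step R-path is closed by a direct edge.
Reflexive (axiom T): yes — every world is R-related to itself.
So F validates K, D, KD45, S5. The strongest is S5.

S5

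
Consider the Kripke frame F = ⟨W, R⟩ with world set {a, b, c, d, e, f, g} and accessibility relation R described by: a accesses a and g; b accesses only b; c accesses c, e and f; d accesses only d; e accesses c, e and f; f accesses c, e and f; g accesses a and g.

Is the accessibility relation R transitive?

Yes

Transitive: yes — every two-step R-path is closed by a direct edge.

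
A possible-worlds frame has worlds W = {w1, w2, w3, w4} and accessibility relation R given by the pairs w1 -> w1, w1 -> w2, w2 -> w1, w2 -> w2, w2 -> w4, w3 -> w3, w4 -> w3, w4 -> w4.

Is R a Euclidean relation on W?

No

Euclidean: no — w2 R w1 and w2 R w4, but not w1 R w4.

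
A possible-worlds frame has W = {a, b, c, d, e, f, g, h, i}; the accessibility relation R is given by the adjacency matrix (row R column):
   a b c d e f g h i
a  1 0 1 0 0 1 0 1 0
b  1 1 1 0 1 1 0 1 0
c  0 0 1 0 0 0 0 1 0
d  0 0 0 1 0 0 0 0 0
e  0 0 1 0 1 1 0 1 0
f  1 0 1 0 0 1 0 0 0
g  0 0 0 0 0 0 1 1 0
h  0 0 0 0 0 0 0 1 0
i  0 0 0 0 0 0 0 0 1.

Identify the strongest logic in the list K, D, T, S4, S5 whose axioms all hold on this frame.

T

Serial (axiom D): yes — every world has a successor (e.g. a R a).
Reflexive (axiom T): yes — every world is R-related to itself.
Transitive (axiom 4): no — e R f and f R a, but not e R a.
Euclidean (axiom 5): no — a R c and a R f, but not c R f.
So F validates K, D, T; S4 would additionally require R to be transitive. The strongest is T.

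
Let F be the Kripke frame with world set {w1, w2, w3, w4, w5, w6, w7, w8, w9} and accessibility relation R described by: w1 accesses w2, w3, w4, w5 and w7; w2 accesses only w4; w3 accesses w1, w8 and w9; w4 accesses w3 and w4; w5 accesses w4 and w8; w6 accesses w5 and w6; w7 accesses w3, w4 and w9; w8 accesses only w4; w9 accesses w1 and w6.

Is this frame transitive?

Transitive: no — w1 R w3 and w3 R w8, but not w1 R w8.

No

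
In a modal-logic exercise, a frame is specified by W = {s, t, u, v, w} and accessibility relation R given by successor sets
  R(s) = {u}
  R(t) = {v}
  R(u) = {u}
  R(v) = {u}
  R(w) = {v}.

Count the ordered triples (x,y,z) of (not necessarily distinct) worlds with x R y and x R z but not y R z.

Enumerating: (t,v,v), (w,v,v).

2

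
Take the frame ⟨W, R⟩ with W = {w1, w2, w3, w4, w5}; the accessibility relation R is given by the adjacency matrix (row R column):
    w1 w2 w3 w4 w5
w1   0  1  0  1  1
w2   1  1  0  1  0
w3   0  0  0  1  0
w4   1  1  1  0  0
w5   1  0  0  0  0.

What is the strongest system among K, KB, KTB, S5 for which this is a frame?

KB

Symmetric (axiom B): yes — every pair in R has its reverse in R.
Reflexive (axiom T): no — w1 is not related to itself.
Euclidean (axiom 5): no — w1 R w2 and w1 R w5, but not w2 R w5.
So F validates K, KB; KTB would additionally require R to be reflexive. The strongest is KB.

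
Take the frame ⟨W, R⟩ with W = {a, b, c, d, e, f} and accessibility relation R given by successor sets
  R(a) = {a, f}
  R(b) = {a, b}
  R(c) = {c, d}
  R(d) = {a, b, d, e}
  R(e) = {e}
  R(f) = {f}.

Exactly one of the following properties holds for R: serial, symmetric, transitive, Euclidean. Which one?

serial

Serial: yes — every world has a successor (e.g. a R a).
Symmetric: no — a R f but not f R a.
Transitive: no — b R a and a R f, but not b R f.
Euclidean: no — d R a and d R b, but not a R b.
Only serial holds.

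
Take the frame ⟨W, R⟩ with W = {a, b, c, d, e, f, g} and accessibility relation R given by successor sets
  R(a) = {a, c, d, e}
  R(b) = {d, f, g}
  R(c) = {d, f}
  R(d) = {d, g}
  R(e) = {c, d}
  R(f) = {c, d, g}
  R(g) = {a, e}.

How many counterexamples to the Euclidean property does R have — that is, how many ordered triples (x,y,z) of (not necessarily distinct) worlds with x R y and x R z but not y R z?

Enumerating: (a,c,a), (a,c,c), (a,c,e), (a,d,a), (a,d,c), (a,d,e), (a,e,a), (a,e,e), (b,d,f), (b,f,f), (b,g,d), (b,g,f), … and 15 more.
Total: 27.

27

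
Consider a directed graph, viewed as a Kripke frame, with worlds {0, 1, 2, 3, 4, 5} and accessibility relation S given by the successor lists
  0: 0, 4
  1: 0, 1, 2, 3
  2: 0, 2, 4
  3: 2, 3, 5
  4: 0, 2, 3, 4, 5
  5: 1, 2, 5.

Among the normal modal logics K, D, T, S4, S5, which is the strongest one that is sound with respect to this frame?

Serial (axiom D): yes — every world has a successor (e.g. 0 S 0).
Reflexive (axiom T): yes — every world is S-related to itself.
Transitive (axiom 4): no — 0 S 4 and 4 S 2, but not 0 S 2.
Euclidean (axiom 5): no — 1 S 0 and 1 S 2, but not 0 S 2.
So F validates K, D, T; S4 would additionally require S to be transitive. The strongest is T.

T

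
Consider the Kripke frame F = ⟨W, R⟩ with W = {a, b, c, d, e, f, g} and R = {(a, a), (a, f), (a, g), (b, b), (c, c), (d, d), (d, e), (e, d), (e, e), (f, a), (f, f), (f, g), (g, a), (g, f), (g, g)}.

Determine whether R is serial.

Yes

Serial: yes — every world has a successor (e.g. a R a).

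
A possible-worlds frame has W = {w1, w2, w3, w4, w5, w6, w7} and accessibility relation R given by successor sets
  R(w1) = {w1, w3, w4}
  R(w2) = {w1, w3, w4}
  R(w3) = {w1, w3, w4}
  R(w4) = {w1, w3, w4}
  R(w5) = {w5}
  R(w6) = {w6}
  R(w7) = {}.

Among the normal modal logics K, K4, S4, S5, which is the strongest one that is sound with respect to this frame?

Transitive (axiom 4): yes — every two-step R-path is closed by a direct edge.
Reflexive (axiom T): no — w2 is not related to itself.
Euclidean (axiom 5): yes — any two successors of a common world are R-related.
So F validates K, K4; S4 would additionally require R to be reflexive. The strongest is K4.

K4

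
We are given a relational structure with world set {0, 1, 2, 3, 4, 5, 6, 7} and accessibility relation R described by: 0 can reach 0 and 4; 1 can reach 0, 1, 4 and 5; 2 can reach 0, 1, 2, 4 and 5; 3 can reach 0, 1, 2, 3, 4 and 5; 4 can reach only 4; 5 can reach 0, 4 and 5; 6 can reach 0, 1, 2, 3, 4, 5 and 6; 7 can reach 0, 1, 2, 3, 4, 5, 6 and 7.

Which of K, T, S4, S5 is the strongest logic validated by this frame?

Reflexive (axiom T): yes — every world is R-related to itself.
Transitive (axiom 4): yes — every two-step R-path is closed by a direct edge.
Euclidean (axiom 5): no — 1 R 0 and 1 R 5, but not 0 R 5.
So F validates K, T, S4; S5 would additionally require R to be Euclidean. The strongest is S4.

S4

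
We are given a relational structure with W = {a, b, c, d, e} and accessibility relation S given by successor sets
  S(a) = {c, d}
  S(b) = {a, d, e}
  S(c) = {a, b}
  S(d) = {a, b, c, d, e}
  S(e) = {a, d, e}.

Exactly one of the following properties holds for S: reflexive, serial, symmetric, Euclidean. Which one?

serial

Reflexive: no — a is not related to itself.
Serial: yes — every world has a successor (e.g. a S c).
Symmetric: no — b S a but not a S b.
Euclidean: no — a S c and a S d, but not c S d.
Only serial holds.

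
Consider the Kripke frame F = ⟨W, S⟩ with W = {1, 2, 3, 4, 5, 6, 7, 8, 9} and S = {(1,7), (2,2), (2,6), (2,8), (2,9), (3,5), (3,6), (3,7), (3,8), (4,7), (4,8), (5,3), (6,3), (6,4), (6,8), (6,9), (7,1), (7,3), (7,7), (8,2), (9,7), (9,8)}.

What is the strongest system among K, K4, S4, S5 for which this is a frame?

K

Transitive (axiom 4): no — 1 S 7 and 7 S 3, but not 1 S 3.
Reflexive (axiom T): no — 1 is not related to itself.
Euclidean (axiom 5): no — 2 S 8 and 2 S 6, but not 8 S 6.
So F validates K; K4 would additionally require S to be transitive. The strongest is K.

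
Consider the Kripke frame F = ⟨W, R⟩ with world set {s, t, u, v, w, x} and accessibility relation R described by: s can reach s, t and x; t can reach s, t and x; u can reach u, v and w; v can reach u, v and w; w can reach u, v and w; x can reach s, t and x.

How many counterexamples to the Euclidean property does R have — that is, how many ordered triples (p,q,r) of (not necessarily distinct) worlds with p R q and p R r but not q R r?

R is Euclidean; there are no such tuples.

0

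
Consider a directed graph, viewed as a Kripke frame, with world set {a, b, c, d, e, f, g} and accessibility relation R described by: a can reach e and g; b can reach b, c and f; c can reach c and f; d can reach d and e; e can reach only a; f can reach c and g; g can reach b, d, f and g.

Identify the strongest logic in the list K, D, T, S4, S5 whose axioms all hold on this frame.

D

Serial (axiom D): yes — every world has a successor (e.g. a R e).
Reflexive (axiom T): no — a is not related to itself.
Transitive (axiom 4): no — a R g and g R b, but not a R b.
Euclidean (axiom 5): no — a R e and a R g, but not e R g.
So F validates K, D; T would additionally require R to be reflexive. The strongest is D.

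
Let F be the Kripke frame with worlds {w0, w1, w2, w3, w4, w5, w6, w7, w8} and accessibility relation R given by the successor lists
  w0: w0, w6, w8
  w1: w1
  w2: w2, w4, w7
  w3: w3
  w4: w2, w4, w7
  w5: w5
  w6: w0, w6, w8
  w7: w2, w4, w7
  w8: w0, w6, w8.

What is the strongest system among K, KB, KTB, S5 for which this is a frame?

S5

Symmetric (axiom B): yes — every pair in R has its reverse in R.
Reflexive (axiom T): yes — every world is R-related to itself.
Euclidean (axiom 5): yes — any two successors of a common world are R-related.
So F validates K, KB, KTB, S5. The strongest is S5.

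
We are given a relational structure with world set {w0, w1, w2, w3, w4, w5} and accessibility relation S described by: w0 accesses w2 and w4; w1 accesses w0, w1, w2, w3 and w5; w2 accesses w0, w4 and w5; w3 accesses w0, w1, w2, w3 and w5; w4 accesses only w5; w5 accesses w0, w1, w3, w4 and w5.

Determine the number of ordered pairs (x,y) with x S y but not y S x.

8

Enumerating: (w0,w4), (w1,w0), (w1,w2), (w2,w4), (w2,w5), (w3,w0), (w3,w2), (w5,w0).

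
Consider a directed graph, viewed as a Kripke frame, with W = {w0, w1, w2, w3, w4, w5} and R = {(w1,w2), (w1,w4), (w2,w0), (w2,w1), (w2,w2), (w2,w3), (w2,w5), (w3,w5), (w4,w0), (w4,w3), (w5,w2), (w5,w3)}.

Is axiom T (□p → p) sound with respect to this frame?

No

Axiom T corresponds to the accessibility relation being reflexive.
Reflexive: no — w0 is not related to itself.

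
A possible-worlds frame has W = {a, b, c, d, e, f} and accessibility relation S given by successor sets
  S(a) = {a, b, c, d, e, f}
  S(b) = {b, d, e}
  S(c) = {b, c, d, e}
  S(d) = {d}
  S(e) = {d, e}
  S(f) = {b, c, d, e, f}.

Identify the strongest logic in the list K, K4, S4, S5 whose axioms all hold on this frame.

S4

Transitive (axiom 4): yes — every two-step S-path is closed by a direct edge.
Reflexive (axiom T): yes — every world is S-related to itself.
Euclidean (axiom 5): no — a S b and a S c, but not b S c.
So F validates K, K4, S4; S5 would additionally require S to be Euclidean. The strongest is S4.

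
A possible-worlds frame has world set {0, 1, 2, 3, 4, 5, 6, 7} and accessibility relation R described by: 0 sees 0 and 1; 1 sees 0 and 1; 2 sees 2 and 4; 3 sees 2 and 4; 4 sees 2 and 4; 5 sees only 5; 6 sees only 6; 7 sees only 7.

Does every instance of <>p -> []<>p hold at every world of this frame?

Yes

Axiom 5 corresponds to the accessibility relation being Euclidean.
Euclidean: yes — any two successors of a common world are R-related.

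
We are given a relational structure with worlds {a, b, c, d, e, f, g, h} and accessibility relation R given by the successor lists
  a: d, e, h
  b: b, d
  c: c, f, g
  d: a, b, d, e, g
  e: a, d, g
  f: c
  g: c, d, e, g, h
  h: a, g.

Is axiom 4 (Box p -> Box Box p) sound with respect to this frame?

No

Axiom 4 corresponds to the accessibility relation being transitive.
Transitive: no — a R d and d R b, but not a R b.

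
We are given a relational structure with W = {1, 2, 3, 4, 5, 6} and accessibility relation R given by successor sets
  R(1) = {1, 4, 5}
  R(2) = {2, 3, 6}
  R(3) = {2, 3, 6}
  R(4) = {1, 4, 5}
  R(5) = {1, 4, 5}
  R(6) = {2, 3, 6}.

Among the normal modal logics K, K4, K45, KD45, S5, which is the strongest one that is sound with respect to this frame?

S5

Transitive (axiom 4): yes — every two-step R-path is closed by a direct edge.
Euclidean (axiom 5): yes — any two successors of a common world are R-related.
Serial (axiom D): yes — every world has a successor (e.g. 1 R 1).
Reflexive (axiom T): yes — every world is R-related to itself.
So F validates K, K4, K45, KD45, S5. The strongest is S5.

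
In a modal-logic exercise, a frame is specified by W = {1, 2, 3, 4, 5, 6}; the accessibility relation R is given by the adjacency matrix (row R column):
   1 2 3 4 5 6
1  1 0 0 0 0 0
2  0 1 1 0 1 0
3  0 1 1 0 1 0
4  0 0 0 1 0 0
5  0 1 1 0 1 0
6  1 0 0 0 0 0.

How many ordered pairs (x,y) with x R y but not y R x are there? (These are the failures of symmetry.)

Enumerating: (6,1).

1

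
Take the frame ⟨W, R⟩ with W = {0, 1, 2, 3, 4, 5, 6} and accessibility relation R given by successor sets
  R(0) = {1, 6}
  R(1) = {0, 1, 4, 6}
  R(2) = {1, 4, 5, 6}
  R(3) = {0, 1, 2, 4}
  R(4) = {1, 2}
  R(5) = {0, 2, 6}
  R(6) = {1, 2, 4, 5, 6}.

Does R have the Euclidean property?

No

Euclidean: no — 1 R 0 and 1 R 4, but not 0 R 4.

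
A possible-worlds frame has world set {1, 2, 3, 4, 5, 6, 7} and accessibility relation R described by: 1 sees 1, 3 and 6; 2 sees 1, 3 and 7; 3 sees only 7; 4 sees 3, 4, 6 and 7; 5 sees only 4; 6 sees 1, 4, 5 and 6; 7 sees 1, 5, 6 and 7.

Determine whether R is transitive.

No

Transitive: no — 1 R 3 and 3 R 7, but not 1 R 7.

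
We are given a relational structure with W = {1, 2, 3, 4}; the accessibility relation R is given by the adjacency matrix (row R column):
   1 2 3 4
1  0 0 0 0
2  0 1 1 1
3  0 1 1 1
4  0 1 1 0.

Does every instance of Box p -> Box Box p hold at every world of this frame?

The schema 4 characterises exactly the transitive frames.
Transitive: no — 4 R 2 and 2 R 4, but not 4 R 4.

No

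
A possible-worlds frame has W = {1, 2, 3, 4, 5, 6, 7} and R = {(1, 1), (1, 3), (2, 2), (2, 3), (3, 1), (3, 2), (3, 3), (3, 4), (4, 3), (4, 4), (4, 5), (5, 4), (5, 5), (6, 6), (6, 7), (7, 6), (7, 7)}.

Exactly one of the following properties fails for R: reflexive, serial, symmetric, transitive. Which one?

transitive

Reflexive: yes — every world is R-related to itself.
Serial: yes — every world has a successor (e.g. 1 R 1).
Symmetric: yes — every pair in R has its reverse in R.
Transitive: no — 1 R 3 and 3 R 2, but not 1 R 2.
Only transitive fails.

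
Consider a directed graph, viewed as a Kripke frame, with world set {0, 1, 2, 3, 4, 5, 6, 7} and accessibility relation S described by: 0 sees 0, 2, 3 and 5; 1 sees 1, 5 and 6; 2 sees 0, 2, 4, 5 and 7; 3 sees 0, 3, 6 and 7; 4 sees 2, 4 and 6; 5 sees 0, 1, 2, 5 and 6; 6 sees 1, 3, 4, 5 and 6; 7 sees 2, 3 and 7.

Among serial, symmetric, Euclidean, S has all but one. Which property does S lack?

Serial: yes — every world has a successor (e.g. 0 S 0).
Symmetric: yes — every pair in S has its reverse in S.
Euclidean: no — 0 S 2 and 0 S 3, but not 2 S 3.
Only Euclidean fails.

Euclidean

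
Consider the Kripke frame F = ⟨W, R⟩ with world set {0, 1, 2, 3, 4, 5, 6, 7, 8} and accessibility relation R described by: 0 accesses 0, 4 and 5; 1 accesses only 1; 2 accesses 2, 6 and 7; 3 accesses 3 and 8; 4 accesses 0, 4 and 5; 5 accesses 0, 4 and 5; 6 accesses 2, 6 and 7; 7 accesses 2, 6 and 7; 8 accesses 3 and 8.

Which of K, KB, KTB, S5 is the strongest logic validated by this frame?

Symmetric (axiom B): yes — every pair in R has its reverse in R.
Reflexive (axiom T): yes — every world is R-related to itself.
Euclidean (axiom 5): yes — any two successors of a common world are R-related.
So F validates K, KB, KTB, S5. The strongest is S5.

S5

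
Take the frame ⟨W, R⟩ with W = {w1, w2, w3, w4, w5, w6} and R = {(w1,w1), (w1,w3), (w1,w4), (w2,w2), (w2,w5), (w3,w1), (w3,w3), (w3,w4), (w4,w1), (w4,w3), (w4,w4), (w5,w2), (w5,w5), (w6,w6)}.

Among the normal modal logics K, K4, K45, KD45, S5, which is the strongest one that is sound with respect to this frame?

S5

Transitive (axiom 4): yes — every two-step R-path is closed by a direct edge.
Euclidean (axiom 5): yes — any two successors of a common world are R-related.
Serial (axiom D): yes — every world has a successor (e.g. w1 R w1).
Reflexive (axiom T): yes — every world is R-related to itself.
So F validates K, K4, K45, KD45, S5. The strongest is S5.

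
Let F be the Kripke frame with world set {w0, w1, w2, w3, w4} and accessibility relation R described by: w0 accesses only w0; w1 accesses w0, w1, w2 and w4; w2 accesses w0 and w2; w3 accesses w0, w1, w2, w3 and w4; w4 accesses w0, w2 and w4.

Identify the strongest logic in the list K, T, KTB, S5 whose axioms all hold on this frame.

T

Reflexive (axiom T): yes — every world is R-related to itself.
Symmetric (axiom B): no — w1 R w0 but not w0 R w1.
Euclidean (axiom 5): no — w1 R w0 and w1 R w2, but not w0 R w2.
So F validates K, T; KTB would additionally require R to be symmetric. The strongest is T.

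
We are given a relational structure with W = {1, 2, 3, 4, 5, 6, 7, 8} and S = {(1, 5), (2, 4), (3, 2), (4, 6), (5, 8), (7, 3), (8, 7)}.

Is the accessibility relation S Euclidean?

Euclidean: no — 1 S 5 and 1 S 5, but not 5 S 5.

No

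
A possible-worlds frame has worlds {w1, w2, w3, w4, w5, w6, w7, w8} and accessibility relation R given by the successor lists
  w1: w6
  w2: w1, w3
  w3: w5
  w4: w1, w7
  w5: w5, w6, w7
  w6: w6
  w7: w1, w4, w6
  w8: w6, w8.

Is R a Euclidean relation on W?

No

Euclidean: no — w2 R w1 and w2 R w3, but not w1 R w3.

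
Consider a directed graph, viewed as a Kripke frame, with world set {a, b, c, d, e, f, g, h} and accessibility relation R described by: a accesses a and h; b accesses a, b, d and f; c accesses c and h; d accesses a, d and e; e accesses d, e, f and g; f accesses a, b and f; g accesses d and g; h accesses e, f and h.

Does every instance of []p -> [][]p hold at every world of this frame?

No

The schema 4 characterises exactly the transitive frames.
Transitive: no — a R h and h R e, but not a R e.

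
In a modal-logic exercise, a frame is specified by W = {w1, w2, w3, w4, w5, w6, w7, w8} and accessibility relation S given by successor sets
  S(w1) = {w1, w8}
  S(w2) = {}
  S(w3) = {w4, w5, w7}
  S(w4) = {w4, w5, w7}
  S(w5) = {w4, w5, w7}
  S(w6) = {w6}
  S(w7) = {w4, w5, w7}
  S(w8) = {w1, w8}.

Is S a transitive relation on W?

Yes

Transitive: yes — every two-step S-path is closed by a direct edge.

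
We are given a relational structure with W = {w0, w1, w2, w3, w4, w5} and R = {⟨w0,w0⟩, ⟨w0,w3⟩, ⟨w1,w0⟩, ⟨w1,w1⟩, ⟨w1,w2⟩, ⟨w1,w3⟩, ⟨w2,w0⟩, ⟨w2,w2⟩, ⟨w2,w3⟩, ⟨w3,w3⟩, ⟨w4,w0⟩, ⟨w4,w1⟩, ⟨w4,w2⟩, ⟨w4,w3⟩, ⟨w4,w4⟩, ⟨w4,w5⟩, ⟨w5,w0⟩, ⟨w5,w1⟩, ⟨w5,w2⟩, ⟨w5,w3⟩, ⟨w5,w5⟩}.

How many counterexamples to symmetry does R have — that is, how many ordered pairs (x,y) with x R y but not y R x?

Enumerating: (w0,w3), (w1,w0), (w1,w2), (w1,w3), (w2,w0), (w2,w3), (w4,w0), (w4,w1), (w4,w2), (w4,w3), (w4,w5), (w5,w0), (w5,w1), (w5,w2), (w5,w3).

15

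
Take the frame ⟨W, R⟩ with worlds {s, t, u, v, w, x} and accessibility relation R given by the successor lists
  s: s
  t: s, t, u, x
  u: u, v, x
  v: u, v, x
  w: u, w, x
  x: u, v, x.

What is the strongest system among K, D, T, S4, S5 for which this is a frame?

Serial (axiom D): yes — every world has a successor (e.g. s R s).
Reflexive (axiom T): yes — every world is R-related to itself.
Transitive (axiom 4): no — t R u and u R v, but not t R v.
Euclidean (axiom 5): no — t R s and t R u, but not s R u.
So F validates K, D, T; S4 would additionally require R to be transitive. The strongest is T.

T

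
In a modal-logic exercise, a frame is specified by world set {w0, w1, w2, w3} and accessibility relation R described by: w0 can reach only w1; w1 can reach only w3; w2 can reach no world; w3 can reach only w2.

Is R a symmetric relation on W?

No

Symmetric: no — w0 R w1 but not w1 R w0.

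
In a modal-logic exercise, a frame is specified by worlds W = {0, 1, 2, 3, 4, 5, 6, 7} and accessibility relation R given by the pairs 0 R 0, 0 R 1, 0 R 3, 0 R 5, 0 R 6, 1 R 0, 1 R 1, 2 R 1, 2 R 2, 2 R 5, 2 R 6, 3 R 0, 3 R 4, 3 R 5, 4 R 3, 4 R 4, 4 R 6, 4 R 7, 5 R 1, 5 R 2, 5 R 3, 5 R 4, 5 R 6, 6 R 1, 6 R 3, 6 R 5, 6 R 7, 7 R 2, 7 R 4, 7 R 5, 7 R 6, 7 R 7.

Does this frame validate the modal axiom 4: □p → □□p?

No

The schema 4 characterises exactly the transitive frames.
Transitive: no — 0 R 3 and 3 R 4, but not 0 R 4.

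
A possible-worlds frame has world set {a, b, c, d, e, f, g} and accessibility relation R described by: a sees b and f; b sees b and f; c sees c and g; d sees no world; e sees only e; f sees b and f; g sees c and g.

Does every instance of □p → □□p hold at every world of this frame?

Yes

Axiom 4 corresponds to the accessibility relation being transitive.
Transitive: yes — every two-step R-path is closed by a direct edge.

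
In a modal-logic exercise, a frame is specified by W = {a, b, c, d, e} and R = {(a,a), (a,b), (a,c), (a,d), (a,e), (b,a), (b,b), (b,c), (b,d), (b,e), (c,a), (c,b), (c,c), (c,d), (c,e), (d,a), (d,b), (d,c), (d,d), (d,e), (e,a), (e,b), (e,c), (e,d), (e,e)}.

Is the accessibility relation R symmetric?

Symmetric: yes — every pair in R has its reverse in R.

Yes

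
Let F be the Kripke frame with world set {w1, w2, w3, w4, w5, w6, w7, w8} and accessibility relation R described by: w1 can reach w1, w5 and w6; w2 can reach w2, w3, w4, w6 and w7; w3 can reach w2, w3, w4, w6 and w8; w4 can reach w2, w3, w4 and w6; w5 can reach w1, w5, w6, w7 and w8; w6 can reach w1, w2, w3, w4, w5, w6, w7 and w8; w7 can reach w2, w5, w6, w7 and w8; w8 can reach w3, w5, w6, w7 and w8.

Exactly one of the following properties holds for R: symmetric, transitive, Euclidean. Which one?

symmetric

Symmetric: yes — every pair in R has its reverse in R.
Transitive: no — w1 R w5 and w5 R w7, but not w1 R w7.
Euclidean: no — w2 R w3 and w2 R w7, but not w3 R w7.
Only symmetric holds.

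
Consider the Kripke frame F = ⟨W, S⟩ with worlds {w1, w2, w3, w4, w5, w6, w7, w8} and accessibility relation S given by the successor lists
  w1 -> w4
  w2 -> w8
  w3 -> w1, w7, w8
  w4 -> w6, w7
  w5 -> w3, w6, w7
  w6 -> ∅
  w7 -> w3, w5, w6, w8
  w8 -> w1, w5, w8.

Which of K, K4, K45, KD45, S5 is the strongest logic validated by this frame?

Transitive (axiom 4): no — w1 S w4 and w4 S w6, but not w1 S w6.
Euclidean (axiom 5): no — w3 S w1 and w3 S w7, but not w1 S w7.
Serial (axiom D): no — w6 has no S-successor.
Reflexive (axiom T): no — w1 is not related to itself.
So F validates K; K4 would additionally require S to be transitive. The strongest is K.

K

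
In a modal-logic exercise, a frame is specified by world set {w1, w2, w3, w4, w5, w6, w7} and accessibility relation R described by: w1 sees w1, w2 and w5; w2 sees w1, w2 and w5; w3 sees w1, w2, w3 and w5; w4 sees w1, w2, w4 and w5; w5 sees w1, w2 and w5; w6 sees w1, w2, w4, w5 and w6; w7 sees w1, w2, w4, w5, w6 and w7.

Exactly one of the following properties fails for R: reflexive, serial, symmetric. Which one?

Reflexive: yes — every world is R-related to itself.
Serial: yes — every world has a successor (e.g. w1 R w1).
Symmetric: no — w3 R w1 but not w1 R w3.
Only symmetric fails.

symmetric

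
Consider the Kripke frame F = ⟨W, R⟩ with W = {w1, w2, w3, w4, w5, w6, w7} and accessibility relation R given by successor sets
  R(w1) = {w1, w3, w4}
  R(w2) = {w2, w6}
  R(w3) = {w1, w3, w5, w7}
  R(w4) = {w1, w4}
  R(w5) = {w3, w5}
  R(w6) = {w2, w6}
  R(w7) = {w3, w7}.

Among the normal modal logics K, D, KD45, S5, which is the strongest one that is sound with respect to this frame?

Serial (axiom D): yes — every world has a successor (e.g. w1 R w1).
Euclidean (axiom 5): no — w1 R w3 and w1 R w4, but not w3 R w4.
Transitive (axiom 4): no — w1 R w3 and w3 R w5, but not w1 R w5.
Reflexive (axiom T): yes — every world is R-related to itself.
So F validates K, D; KD45 would additionally require R to be Euclidean and transitive. The strongest is D.

D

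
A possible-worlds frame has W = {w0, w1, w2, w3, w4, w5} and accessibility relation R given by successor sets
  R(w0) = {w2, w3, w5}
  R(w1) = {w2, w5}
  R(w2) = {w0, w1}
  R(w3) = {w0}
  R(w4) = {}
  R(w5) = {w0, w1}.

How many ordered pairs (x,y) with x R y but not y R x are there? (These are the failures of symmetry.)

0

R is symmetric; there are no such tuples.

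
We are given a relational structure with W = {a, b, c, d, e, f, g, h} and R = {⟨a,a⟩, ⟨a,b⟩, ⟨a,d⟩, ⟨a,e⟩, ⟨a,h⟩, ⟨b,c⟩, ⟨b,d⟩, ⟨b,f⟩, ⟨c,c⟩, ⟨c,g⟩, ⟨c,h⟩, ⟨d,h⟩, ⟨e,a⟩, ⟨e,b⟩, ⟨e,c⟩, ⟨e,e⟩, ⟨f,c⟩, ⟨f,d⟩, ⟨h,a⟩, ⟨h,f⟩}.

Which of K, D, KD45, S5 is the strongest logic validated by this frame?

K

Serial (axiom D): no — g has no R-successor.
Euclidean (axiom 5): no — a R b and a R e, but not b R e.
Transitive (axiom 4): no — a R b and b R c, but not a R c.
Reflexive (axiom T): no — b is not related to itself.
So F validates K; D would additionally require R to be serial. The strongest is K.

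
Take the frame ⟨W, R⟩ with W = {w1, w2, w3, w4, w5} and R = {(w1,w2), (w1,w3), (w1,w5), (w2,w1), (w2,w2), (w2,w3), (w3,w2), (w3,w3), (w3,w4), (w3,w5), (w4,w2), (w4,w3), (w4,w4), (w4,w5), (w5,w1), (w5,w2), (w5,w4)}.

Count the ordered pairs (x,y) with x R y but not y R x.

Enumerating: (w1,w3), (w3,w5), (w4,w2), (w5,w2).

4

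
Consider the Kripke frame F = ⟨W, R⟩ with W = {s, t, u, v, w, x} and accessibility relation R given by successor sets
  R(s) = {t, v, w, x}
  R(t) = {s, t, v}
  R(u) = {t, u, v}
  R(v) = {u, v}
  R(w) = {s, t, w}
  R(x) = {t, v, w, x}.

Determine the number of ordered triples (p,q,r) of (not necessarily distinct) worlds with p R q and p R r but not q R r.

21

Enumerating: (s,t,w), (s,t,x), (s,v,t), (s,v,w), (s,v,x), (s,w,v), (s,w,x), (t,s,s), (t,v,s), (t,v,t), (u,t,u), (u,v,t), … and 9 more.
Total: 21.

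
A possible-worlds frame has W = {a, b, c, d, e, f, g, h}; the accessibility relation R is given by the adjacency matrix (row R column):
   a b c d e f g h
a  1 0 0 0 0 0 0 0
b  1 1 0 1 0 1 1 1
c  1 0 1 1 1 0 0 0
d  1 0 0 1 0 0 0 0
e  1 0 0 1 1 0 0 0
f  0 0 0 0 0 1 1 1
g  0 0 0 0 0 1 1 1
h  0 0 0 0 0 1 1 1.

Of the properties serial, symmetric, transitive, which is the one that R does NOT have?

Serial: yes — every world has a successor (e.g. a R a).
Symmetric: no — b R a but not a R b.
Transitive: yes — every two-step R-path is closed by a direct edge.
Only symmetric fails.

symmetric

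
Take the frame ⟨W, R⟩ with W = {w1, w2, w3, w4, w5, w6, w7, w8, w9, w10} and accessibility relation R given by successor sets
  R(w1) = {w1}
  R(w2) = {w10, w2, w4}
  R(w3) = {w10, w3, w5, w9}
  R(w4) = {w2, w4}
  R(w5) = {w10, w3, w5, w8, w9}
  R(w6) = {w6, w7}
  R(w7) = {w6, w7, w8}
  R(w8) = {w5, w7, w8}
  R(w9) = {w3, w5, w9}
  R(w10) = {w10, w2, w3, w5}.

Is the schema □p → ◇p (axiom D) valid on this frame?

Yes

The schema D characterises exactly the serial frames.
Serial: yes — every world has a successor (e.g. w1 R w1).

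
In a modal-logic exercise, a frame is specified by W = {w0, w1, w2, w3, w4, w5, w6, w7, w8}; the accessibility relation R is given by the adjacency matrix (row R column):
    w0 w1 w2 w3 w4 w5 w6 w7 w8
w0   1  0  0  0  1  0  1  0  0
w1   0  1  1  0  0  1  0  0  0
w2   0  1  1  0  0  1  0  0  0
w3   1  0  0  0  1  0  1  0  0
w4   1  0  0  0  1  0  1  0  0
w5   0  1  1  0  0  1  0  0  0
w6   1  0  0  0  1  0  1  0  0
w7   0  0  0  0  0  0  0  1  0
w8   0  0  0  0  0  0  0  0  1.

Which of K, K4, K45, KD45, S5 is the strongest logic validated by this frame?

KD45

Transitive (axiom 4): yes — every two-step R-path is closed by a direct edge.
Euclidean (axiom 5): yes — any two successors of a common world are R-related.
Serial (axiom D): yes — every world has a successor (e.g. w0 R w0).
Reflexive (axiom T): no — w3 is not related to itself.
So F validates K, K4, K45, KD45; S5 would additionally require R to be reflexive. The strongest is KD45.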